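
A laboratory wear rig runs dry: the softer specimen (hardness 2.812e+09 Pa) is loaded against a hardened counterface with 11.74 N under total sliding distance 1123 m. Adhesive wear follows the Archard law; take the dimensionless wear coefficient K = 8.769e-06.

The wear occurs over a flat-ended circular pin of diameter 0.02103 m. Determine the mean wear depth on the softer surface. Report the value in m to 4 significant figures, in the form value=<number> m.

value=1.184e-07 m

The computation maintains full float precision — intermediates are displayed rounded. Rounded just once, at 4 significant figures.
Convert: Contact area A = π·d²/4 = π·(0.02103 m)²/4 = 3.474e-04 m².
Working in SI base units: W = 11.74 N, H = 2.812e+09 Pa, K = 8.769e-06.
Worn volume V = K·W·L/H = 8.769e-06 · 11.74 · 1123 / 2.812e+09 = 4.111e-11 m³.
Depth h = V/A = 4.111e-11 / 3.474e-04 = 1.184e-07 m.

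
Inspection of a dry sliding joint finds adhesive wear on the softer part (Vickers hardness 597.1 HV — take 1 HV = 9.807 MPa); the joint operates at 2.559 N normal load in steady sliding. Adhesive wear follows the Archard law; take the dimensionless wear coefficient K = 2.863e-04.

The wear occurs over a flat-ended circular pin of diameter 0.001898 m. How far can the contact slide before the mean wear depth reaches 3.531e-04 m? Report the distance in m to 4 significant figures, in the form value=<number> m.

The computation runs at full float precision, and intermediate values appear rounded; rounded just once to four significant digits.
Convert: Hardness H = 597.1 HV × 9.807 MPa/HV = 5856 MPa = 5.856e+09 Pa.
Convert: Contact area A = π·d²/4 = π·(0.001898 m)²/4 = 2.829e-06 m².
As SI base values: W = 2.559 N, H = 5.856e+09 Pa, K = 2.863e-04.
Allowed volume V_lim = h_lim·A = 3.531e-04 · 2.829e-06 = 9.990e-10 m³.
Life L = V_lim·H/(K·W) = 9.990e-10 · 5.856e+09 / (2.863e-04 · 2.559) = 7985 m.

value=7985 m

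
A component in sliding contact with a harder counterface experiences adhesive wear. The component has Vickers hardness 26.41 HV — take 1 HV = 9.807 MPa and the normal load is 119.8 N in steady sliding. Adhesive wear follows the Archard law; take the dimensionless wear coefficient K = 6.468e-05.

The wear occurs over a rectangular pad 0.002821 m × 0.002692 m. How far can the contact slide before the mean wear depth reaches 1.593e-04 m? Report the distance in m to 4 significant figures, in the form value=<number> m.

Each operation runs at exact precision. The intermediates are shown rounded. Rounded once at the end: four significant figures.
Convert: Hardness H = 26.41 HV × 9.807 MPa/HV = 259.0 MPa = 2.590e+08 Pa.
Convert: Contact area A = 0.002821 m × 0.002692 m = 7.594e-06 m².
SI base units throughout: W = 119.8 N, H = 2.590e+08 Pa, K = 6.468e-05.
Wearable volume V_lim = h_lim·A = 1.593e-04 · 7.594e-06 = 1.210e-09 m³.
Inverting, life L = V_lim·H/(K·W) = 1.210e-09 · 2.590e+08 / (6.468e-05 · 119.8) = 40.44 m.

value=40.44 m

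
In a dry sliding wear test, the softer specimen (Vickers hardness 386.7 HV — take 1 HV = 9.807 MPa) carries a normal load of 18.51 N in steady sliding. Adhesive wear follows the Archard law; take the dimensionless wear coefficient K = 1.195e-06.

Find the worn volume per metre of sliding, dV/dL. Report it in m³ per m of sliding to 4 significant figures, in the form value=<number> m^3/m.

value=5.833e-15 m^3/m

All arithmetic maintains full float precision. Intermediates are shown rounded, and a lone final rounding, at four significant figures.
Convert: Hardness H = 386.7 HV × 9.807 MPa/HV = 3792 MPa = 3.792e+09 Pa.
Restated in SI base units: W = 18.51 N, H = 3.792e+09 Pa, K = 1.195e-06.
Sliding wear rate dV/dL = K·W/H: 1.195e-06 · 18.51 / 3.792e+09 = 5.833e-15 m³/m.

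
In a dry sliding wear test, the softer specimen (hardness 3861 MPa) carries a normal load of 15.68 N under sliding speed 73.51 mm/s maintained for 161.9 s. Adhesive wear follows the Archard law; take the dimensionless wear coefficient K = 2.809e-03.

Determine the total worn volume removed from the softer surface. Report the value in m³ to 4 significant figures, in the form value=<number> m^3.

value=1.358e-10 m^3

Intermediate values are displayed rounded; each operation carries full float precision — rounded once at the end to 4 significant digits.
Convert: Sliding speed v = 73.51 mm/s = 0.07351 m/s. Sliding distance L = v·t = 0.07351 m/s × 161.9 s = 11.90 m.
Convert: Hardness H = 3861 MPa = 3.861e+09 Pa.
As SI base values: W = 15.68 N, H = 3.861e+09 Pa, K = 2.809e-03.
Archard volume V = K·W·L/H = 2.809e-03 · 15.68 · 11.90 / 3.861e+09 = 1.358e-10 m³.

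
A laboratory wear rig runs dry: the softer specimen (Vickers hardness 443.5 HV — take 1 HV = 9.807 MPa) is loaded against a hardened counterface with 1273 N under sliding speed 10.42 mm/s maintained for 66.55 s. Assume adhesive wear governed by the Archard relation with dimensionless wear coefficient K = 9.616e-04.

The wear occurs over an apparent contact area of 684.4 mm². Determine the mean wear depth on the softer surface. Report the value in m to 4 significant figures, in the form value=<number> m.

value=2.852e-07 m

Every step maintains full precision, and displayed values are rounded — one last rounding, at 4 significant digits.
Sliding speed v = 10.42 mm/s = 0.01042 m/s. Path length L = v·t = 0.01042 m/s × 66.55 s = 0.6935 m.
Hardness H = 443.5 HV × 9.807 MPa/HV = 4349 MPa = 4.349e+09 Pa.
Contact area A = 684.4 mm² = 6.844e-04 m².
Restated in SI base units: W = 1273 N, H = 4.349e+09 Pa, K = 9.616e-04.
Apply Archard: V = K·W·L/H = 9.616e-04 · 1273 · 0.6935 / 4.349e+09 = 1.952e-10 m³.
Average depth h = V/A = 1.952e-10 / 6.844e-04 = 2.852e-07 m.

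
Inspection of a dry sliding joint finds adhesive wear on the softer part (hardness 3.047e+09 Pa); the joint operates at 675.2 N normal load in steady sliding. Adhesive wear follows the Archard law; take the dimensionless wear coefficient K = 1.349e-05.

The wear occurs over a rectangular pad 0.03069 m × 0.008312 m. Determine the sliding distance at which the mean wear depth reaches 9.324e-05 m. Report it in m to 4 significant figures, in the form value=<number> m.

Each operation runs at full float precision, and the intermediates are displayed rounded. Rounded just once: 4 significant digits.
Contact area A = 0.03069 m × 0.008312 m = 2.551e-04 m².
As SI base values: W = 675.2 N, H = 3.047e+09 Pa, K = 1.349e-05.
Wearable volume V_lim = h_lim·A = 9.324e-05 · 2.551e-04 = 2.379e-08 m³.
Life L = V_lim·H/(K·W) = 2.379e-08 · 3.047e+09 / (1.349e-05 · 675.2) = 7957 m.

value=7957 m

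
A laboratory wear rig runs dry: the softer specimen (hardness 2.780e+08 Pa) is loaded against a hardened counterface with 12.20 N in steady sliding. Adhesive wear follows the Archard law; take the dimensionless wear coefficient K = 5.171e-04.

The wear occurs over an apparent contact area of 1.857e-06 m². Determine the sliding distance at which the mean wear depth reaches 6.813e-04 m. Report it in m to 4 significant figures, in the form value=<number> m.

value=55.75 m

All arithmetic maintains exact precision. The intermediates are shown rounded — one last rounding: 4 significant figures.
SI base units throughout: W = 12.20 N, H = 2.780e+08 Pa, K = 5.171e-04.
Permissible volume V_lim = h_lim·A = 6.813e-04 · 1.857e-06 = 1.265e-09 m³.
So the life L = V_lim·H/(K·W) = 1.265e-09 · 2.780e+08 / (5.171e-04 · 12.20) = 55.75 m.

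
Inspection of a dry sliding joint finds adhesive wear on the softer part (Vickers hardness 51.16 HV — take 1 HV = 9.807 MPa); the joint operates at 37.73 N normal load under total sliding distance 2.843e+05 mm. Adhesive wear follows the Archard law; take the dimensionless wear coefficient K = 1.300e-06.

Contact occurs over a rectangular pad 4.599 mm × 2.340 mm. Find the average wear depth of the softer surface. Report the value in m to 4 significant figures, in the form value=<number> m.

Intermediates are displayed rounded — the algebra carries full float precision; rounded just once: four significant digits.
Convert: Distance L = 2.843e+05 mm = 284.3 m.
Convert: Hardness H = 51.16 HV × 9.807 MPa/HV = 501.7 MPa = 5.017e+08 Pa.
Convert: Pad sides 4.599 mm × 2.340 mm = 0.004599 m × 0.002340 m. Contact area A = 0.004599 m × 0.002340 m = 1.076e-05 m².
Expressed in SI base units: W = 37.73 N, H = 5.017e+08 Pa, K = 1.300e-06.
Archard volume V = K·W·L/H = 1.300e-06 · 37.73 · 284.3 / 5.017e+08 = 2.779e-11 m³.
Wear depth h = V/A = 2.779e-11 / 1.076e-05 = 2.583e-06 m.

value=2.583e-06 m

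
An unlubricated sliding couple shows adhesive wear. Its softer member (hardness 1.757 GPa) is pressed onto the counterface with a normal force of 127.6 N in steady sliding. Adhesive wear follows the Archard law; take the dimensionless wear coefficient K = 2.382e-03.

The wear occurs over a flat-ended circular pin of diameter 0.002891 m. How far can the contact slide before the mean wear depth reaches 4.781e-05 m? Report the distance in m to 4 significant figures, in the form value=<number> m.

value=1.814 m

Intermediate values are shown rounded. Every step runs at exact precision. Rounded just once to 4 significant figures.
Hardness H = 1.757 GPa = 1.757e+09 Pa.
Contact area A = π·d²/4 = π·(0.002891 m)²/4 = 6.564e-06 m².
In SI base units, W = 127.6 N, H = 1.757e+09 Pa, K = 2.382e-03.
Wearable volume V_lim = h_lim·A = 4.781e-05 · 6.564e-06 = 3.138e-10 m³.
Thus life L = V_lim·H/(K·W) = 3.138e-10 · 1.757e+09 / (2.382e-03 · 127.6) = 1.814 m.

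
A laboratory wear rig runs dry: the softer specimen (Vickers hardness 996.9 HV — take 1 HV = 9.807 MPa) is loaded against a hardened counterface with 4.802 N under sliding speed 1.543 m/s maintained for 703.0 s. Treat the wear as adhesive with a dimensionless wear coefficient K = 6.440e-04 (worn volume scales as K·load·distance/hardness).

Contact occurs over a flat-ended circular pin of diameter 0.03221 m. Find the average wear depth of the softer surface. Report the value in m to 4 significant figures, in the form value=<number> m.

Quoted intermediates are rounded — the algebra maintains full float precision. Rounded once at the end to four significant figures.
The distance L = v·t = 1.543 m/s × 703.0 s = 1085 m.
Hardness H = 996.9 HV × 9.807 MPa/HV = 9777 MPa = 9.777e+09 Pa.
Contact area A = π·d²/4 = π·(0.03221 m)²/4 = 8.148e-04 m².
Expressed in SI base units: W = 4.802 N, H = 9.777e+09 Pa, K = 6.440e-04.
Volume removed: V = K·W·L/H = 6.440e-04 · 4.802 · 1085 / 9.777e+09 = 3.431e-10 m³.
Depth of wear h = V/A = 3.431e-10 / 8.148e-04 = 4.211e-07 m.

value=4.211e-07 m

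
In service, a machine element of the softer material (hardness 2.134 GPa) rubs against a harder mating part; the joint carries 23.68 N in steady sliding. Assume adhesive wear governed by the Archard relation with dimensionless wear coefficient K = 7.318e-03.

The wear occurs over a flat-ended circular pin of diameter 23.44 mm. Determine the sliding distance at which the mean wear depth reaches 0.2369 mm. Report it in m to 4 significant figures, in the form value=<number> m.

The algebra keeps full float precision, and the intermediates are displayed rounded — rounded once at the end to 4 significant digits.
Hardness H = 2.134 GPa = 2.134e+09 Pa.
Pin diameter d = 23.44 mm = 0.02344 m. Contact area A = π·d²/4 = π·(0.02344 m)²/4 = 4.315e-04 m².
Depth limit h_lim = 0.2369 mm = 2.369e-04 m.
Collected in SI base units: W = 23.68 N, H = 2.134e+09 Pa, K = 7.318e-03.
Allowed volume V_lim = h_lim·A = 2.369e-04 · 4.315e-04 = 1.022e-07 m³.
Sliding life L = V_lim·H/(K·W) = 1.022e-07 · 2.134e+09 / (7.318e-03 · 23.68) = 1259 m.

value=1259 m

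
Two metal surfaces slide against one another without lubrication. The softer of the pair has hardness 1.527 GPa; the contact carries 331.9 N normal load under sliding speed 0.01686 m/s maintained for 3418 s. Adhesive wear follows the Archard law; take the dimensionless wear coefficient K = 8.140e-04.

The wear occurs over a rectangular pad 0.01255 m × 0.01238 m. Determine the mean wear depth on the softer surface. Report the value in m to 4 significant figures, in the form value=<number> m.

value=6.562e-05 m

The intermediates are displayed rounded — all working math runs at full float precision, and rounded once at the end to 4 significant digits.
Convert: Distance covered L = v·t = 0.01686 m/s × 3418 s = 57.63 m.
Convert: Hardness H = 1.527 GPa = 1.527e+09 Pa.
Convert: Contact area A = 0.01255 m × 0.01238 m = 1.554e-04 m².
Restated in SI base units: W = 331.9 N, H = 1.527e+09 Pa, K = 8.140e-04.
Apply Archard: V = K·W·L/H = 8.140e-04 · 331.9 · 57.63 / 1.527e+09 = 1.020e-08 m³.
Wear depth h = V/A = 1.020e-08 / 1.554e-04 = 6.562e-05 m.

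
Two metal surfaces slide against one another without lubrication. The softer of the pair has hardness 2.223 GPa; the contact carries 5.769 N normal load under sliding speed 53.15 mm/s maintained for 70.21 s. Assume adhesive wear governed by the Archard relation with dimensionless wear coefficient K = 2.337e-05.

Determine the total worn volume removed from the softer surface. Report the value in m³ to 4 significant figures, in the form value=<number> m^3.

Intermediates are printed rounded, and each operation holds exact precision, and one final rounding to four significant digits.
Sliding speed v = 53.15 mm/s = 0.05315 m/s. Distance L = v·t = 0.05315 m/s × 70.21 s = 3.732 m.
Hardness H = 2.223 GPa = 2.223e+09 Pa.
Expressed in SI base units: W = 5.769 N, H = 2.223e+09 Pa, K = 2.337e-05.
The Archard volume V = K·W·L/H = 2.337e-05 · 5.769 · 3.732 / 2.223e+09 = 2.263e-13 m³.

value=2.263e-13 m^3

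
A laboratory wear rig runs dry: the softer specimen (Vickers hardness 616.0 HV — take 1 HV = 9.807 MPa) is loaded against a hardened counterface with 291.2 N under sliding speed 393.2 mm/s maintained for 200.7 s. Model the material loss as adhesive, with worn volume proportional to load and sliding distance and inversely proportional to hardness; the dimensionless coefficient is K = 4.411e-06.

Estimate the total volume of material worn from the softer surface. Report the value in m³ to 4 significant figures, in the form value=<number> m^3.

The computation maintains full float precision. Shown intermediates are rounded; one last rounding to 4 significant digits.
Convert: Sliding speed v = 393.2 mm/s = 0.3932 m/s. Sliding distance L = v·t = 0.3932 m/s × 200.7 s = 78.92 m.
Convert: Hardness H = 616.0 HV × 9.807 MPa/HV = 6041 MPa = 6.041e+09 Pa.
Collected in SI base units: W = 291.2 N, H = 6.041e+09 Pa, K = 4.411e-06.
Apply Archard: V = K·W·L/H = 4.411e-06 · 291.2 · 78.92 / 6.041e+09 = 1.678e-11 m³.

value=1.678e-11 m^3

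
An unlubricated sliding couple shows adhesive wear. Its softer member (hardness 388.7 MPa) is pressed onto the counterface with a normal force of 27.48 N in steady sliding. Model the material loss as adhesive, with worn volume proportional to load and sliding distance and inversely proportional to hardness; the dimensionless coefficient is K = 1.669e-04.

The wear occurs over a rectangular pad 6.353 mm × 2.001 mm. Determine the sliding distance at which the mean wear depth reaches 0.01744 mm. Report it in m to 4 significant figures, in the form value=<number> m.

value=18.79 m

Intermediates appear rounded; all arithmetic holds exact precision, and rounded just once, at four significant digits.
Convert: Hardness H = 388.7 MPa = 3.887e+08 Pa.
Convert: Pad sides 6.353 mm × 2.001 mm = 0.006353 m × 0.002001 m. Contact area A = 0.006353 m × 0.002001 m = 1.271e-05 m².
Convert: Depth limit h_lim = 0.01744 mm = 1.744e-05 m.
SI base units throughout: W = 27.48 N, H = 3.887e+08 Pa, K = 1.669e-04.
At the depth limit, V_lim = h_lim·A = 1.744e-05 · 1.271e-05 = 2.217e-10 m³.
Life L = V_lim·H/(K·W) = 2.217e-10 · 3.887e+08 / (1.669e-04 · 27.48) = 18.79 m.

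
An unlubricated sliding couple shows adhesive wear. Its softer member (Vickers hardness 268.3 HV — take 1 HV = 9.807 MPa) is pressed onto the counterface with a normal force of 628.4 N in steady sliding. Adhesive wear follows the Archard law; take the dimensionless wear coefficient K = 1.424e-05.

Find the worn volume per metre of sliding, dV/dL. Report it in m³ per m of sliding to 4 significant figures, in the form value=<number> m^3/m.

value=3.401e-12 m^3/m

Intermediate values are shown rounded, and all working math runs at full float precision — rounded just once, at 4 significant digits.
Convert: Hardness H = 268.3 HV × 9.807 MPa/HV = 2631 MPa = 2.631e+09 Pa.
In SI base units: W = 628.4 N, H = 2.631e+09 Pa, K = 1.424e-05.
The wear rate dV/dL = K·W/H (no L dependence): 1.424e-05 · 628.4 / 2.631e+09 = 3.401e-12 m³/m.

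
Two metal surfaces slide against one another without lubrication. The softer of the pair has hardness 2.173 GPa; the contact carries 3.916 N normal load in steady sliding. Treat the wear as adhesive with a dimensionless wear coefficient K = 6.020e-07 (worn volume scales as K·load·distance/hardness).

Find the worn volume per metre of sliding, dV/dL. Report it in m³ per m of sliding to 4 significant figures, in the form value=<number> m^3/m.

value=1.085e-15 m^3/m

The intermediates are printed rounded; all working math maintains exact precision, and a single final rounding to 4 significant figures.
Hardness H = 2.173 GPa = 2.173e+09 Pa.
Expressed in SI base units: W = 3.916 N, H = 2.173e+09 Pa, K = 6.020e-07.
Sliding wear rate dV/dL = K·W/H, so: 6.020e-07 · 3.916 / 2.173e+09 = 1.085e-15 m³/m.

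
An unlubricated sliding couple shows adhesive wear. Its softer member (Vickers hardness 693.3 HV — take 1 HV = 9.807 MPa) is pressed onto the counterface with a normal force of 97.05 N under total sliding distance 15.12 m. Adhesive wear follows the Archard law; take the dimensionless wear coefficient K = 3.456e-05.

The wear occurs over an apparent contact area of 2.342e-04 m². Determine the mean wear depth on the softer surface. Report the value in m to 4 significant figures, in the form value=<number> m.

Shown intermediates are rounded. All working math carries full precision — a single final rounding: 4 significant digits.
Hardness H = 693.3 HV × 9.807 MPa/HV = 6799 MPa = 6.799e+09 Pa.
SI base units throughout: W = 97.05 N, H = 6.799e+09 Pa, K = 3.456e-05.
Wear volume V = K·W·L/H = 3.456e-05 · 97.05 · 15.12 / 6.799e+09 = 7.459e-12 m³.
Mean wear depth h = V/A = 7.459e-12 / 2.342e-04 = 3.185e-08 m.

value=3.185e-08 m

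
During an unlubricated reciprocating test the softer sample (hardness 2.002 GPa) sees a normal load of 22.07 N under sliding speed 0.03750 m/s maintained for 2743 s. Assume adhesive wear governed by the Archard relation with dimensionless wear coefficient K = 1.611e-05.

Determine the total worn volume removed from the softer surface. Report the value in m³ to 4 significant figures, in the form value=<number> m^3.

Intermediates are shown rounded; all working math carries exact precision. Rounded just once, at 4 significant digits.
Convert: Path length L = v·t = 0.03750 m/s × 2743 s = 102.9 m.
Convert: Hardness H = 2.002 GPa = 2.002e+09 Pa.
As SI base values: W = 22.07 N, H = 2.002e+09 Pa, K = 1.611e-05.
Worn volume V = K·W·L/H = 1.611e-05 · 22.07 · 102.9 / 2.002e+09 = 1.827e-11 m³.

value=1.827e-11 m^3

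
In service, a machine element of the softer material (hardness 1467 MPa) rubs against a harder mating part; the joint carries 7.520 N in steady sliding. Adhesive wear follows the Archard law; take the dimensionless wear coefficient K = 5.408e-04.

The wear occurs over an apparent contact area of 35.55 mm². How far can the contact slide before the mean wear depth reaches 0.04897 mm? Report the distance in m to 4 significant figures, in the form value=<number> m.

value=628.0 m

Quoted intermediates are rounded; all arithmetic holds exact precision. Rounded just once, at 4 significant digits.
Hardness H = 1467 MPa = 1.467e+09 Pa.
Contact area A = 35.55 mm² = 3.555e-05 m².
Depth limit h_lim = 0.04897 mm = 4.897e-05 m.
As SI base values: W = 7.520 N, H = 1.467e+09 Pa, K = 5.408e-04.
Allowed volume V_lim = h_lim·A = 4.897e-05 · 3.555e-05 = 1.741e-09 m³.
Inverting, life L = V_lim·H/(K·W) = 1.741e-09 · 1.467e+09 / (5.408e-04 · 7.520) = 628.0 m.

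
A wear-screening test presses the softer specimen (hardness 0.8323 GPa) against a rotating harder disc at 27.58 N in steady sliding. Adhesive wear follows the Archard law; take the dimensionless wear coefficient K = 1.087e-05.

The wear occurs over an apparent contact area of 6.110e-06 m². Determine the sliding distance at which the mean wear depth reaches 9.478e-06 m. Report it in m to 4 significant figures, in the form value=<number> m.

Intermediate values are displayed rounded; all working math runs at exact precision, and one last rounding, at four significant figures.
Hardness H = 0.8323 GPa = 8.323e+08 Pa.
Expressed in SI base units: W = 27.58 N, H = 8.323e+08 Pa, K = 1.087e-05.
Limit volume V_lim = h_lim·A = 9.478e-06 · 6.110e-06 = 5.791e-11 m³.
Life L = V_lim·H/(K·W) = 5.791e-11 · 8.323e+08 / (1.087e-05 · 27.58) = 160.8 m.

value=160.8 m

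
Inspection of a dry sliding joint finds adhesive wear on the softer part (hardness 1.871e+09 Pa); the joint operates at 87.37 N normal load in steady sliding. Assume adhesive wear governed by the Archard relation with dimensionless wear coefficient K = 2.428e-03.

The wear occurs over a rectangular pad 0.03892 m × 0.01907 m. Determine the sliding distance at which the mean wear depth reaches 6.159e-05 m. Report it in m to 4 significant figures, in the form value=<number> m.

value=403.2 m

The algebra holds exact precision, and intermediate values are printed rounded; a single final rounding: four significant digits.
Convert: Contact area A = 0.03892 m × 0.01907 m = 7.422e-04 m².
In SI base units: W = 87.37 N, H = 1.871e+09 Pa, K = 2.428e-03.
Wearable volume V_lim = h_lim·A = 6.159e-05 · 7.422e-04 = 4.571e-08 m³.
Life L = V_lim·H/(K·W) = 4.571e-08 · 1.871e+09 / (2.428e-03 · 87.37) = 403.2 m.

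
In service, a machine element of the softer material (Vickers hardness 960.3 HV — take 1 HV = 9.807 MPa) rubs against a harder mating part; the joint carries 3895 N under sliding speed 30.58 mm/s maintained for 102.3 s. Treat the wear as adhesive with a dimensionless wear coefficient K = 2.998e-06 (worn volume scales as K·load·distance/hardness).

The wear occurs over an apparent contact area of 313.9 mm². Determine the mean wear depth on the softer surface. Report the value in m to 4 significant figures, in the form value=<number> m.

Each operation carries full float precision. Intermediate values appear rounded. Rounded just once: 4 significant digits.
Sliding speed v = 30.58 mm/s = 0.03058 m/s. Distance covered L = v·t = 0.03058 m/s × 102.3 s = 3.128 m.
Hardness H = 960.3 HV × 9.807 MPa/HV = 9418 MPa = 9.418e+09 Pa.
Contact area A = 313.9 mm² = 3.139e-04 m².
Working in SI base units: W = 3895 N, H = 9.418e+09 Pa, K = 2.998e-06.
The Archard volume V = K·W·L/H = 2.998e-06 · 3895 · 3.128 / 9.418e+09 = 3.879e-12 m³.
Depth h = V/A = 3.879e-12 / 3.139e-04 = 1.236e-08 m.

value=1.236e-08 m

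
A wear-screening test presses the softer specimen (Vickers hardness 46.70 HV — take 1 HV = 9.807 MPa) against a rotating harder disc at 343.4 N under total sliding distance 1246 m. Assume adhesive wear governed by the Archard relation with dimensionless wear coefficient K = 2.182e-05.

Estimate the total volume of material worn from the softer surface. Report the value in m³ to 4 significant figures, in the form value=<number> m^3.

value=2.039e-08 m^3

Each operation runs at full float precision, and intermediates are printed rounded; a single final rounding to four significant figures.
Convert: Hardness H = 46.70 HV × 9.807 MPa/HV = 458.0 MPa = 4.580e+08 Pa.
In SI base units, W = 343.4 N, H = 4.580e+08 Pa, K = 2.182e-05.
Volume removed: V = K·W·L/H = 2.182e-05 · 343.4 · 1246 / 4.580e+08 = 2.039e-08 m³.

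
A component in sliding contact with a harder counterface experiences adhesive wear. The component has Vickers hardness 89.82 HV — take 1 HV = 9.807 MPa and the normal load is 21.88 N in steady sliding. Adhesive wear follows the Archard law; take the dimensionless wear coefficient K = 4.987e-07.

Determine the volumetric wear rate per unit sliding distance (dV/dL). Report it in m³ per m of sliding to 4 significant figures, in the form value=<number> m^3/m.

All arithmetic maintains exact precision; intermediate values are printed rounded; rounded once at the end: 4 significant digits.
Convert: Hardness H = 89.82 HV × 9.807 MPa/HV = 880.9 MPa = 8.809e+08 Pa.
Collected in SI base units: W = 21.88 N, H = 8.809e+08 Pa, K = 4.987e-07.
The wear rate dV/dL = K·W/H, per unit distance: 4.987e-07 · 21.88 / 8.809e+08 = 1.239e-14 m³/m.

value=1.239e-14 m^3/m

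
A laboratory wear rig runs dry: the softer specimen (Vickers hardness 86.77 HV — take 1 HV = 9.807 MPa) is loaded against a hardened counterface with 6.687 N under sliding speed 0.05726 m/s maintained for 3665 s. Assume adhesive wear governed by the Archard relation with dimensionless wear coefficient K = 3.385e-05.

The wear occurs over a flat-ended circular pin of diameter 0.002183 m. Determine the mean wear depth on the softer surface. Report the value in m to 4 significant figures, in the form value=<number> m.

value=1.491e-05 m

Every step maintains full float precision, and intermediate values appear rounded; a single final rounding to four significant figures.
Distance covered L = v·t = 0.05726 m/s × 3665 s = 209.9 m.
Hardness H = 86.77 HV × 9.807 MPa/HV = 851.0 MPa = 8.510e+08 Pa.
Contact area A = π·d²/4 = π·(0.002183 m)²/4 = 3.743e-06 m².
SI base units throughout: W = 6.687 N, H = 8.510e+08 Pa, K = 3.385e-05.
The Archard volume V = K·W·L/H = 3.385e-05 · 6.687 · 209.9 / 8.510e+08 = 5.582e-11 m³.
Mean depth h = V/A = 5.582e-11 / 3.743e-06 = 1.491e-05 m.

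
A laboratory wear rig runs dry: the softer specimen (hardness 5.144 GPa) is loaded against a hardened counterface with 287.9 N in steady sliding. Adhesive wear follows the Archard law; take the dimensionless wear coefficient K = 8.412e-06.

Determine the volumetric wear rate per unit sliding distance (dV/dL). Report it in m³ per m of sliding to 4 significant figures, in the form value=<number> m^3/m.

The intermediates are displayed rounded — all arithmetic carries full float precision, and a lone final rounding: 4 significant figures.
Hardness H = 5.144 GPa = 5.144e+09 Pa.
Working in SI base units: W = 287.9 N, H = 5.144e+09 Pa, K = 8.412e-06.
Volumetric rate dV/dL = K·W/H (independent of L): 8.412e-06 · 287.9 / 5.144e+09 = 4.708e-13 m³/m.

value=4.708e-13 m^3/m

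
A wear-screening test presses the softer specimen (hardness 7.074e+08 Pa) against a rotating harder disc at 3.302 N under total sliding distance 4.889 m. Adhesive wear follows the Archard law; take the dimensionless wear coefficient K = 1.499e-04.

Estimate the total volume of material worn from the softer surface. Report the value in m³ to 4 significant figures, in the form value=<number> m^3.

Displayed values are rounded, and every step holds full float precision. Rounded just once, at four significant figures.
Expressed in SI base units: W = 3.302 N, H = 7.074e+08 Pa, K = 1.499e-04.
The Archard volume V = K·W·L/H = 1.499e-04 · 3.302 · 4.889 / 7.074e+08 = 3.421e-12 m³.

value=3.421e-12 m^3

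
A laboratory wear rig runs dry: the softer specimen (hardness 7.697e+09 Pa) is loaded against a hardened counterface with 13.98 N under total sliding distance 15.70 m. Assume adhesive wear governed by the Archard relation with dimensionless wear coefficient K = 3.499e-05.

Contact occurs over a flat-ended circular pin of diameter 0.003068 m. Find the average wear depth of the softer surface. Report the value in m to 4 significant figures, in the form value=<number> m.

value=1.350e-07 m

Every step carries exact precision — intermediates are displayed rounded, and a lone final rounding: four significant digits.
Convert: Contact area A = π·d²/4 = π·(0.003068 m)²/4 = 7.393e-06 m².
Collected in SI base units: W = 13.98 N, H = 7.697e+09 Pa, K = 3.499e-05.
By Archard's law, V = K·W·L/H = 3.499e-05 · 13.98 · 15.70 / 7.697e+09 = 9.978e-13 m³.
Mean wear depth h = V/A = 9.978e-13 / 7.393e-06 = 1.350e-07 m.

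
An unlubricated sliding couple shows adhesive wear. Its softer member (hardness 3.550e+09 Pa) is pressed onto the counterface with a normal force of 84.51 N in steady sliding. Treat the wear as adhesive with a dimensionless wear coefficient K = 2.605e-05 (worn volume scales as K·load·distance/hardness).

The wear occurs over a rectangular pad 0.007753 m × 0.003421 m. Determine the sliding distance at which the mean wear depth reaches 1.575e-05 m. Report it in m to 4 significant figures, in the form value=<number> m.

value=673.6 m

Intermediate values are shown rounded — every step carries full precision — a lone final rounding to 4 significant figures.
Convert: Contact area A = 0.007753 m × 0.003421 m = 2.652e-05 m².
In SI base units, W = 84.51 N, H = 3.550e+09 Pa, K = 2.605e-05.
Permissible volume V_lim = h_lim·A = 1.575e-05 · 2.652e-05 = 4.177e-10 m³.
Life L = V_lim·H/(K·W) = 4.177e-10 · 3.550e+09 / (2.605e-05 · 84.51) = 673.6 m.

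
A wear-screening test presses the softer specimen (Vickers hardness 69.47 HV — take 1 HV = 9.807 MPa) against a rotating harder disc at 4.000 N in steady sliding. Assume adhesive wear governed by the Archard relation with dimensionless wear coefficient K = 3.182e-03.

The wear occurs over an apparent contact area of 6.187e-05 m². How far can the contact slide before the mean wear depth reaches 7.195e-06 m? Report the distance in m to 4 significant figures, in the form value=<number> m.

value=23.83 m

The intermediates are displayed rounded; all working math runs at exact precision — one final rounding to four significant figures.
Hardness H = 69.47 HV × 9.807 MPa/HV = 681.3 MPa = 6.813e+08 Pa.
Restated in SI base units: W = 4.000 N, H = 6.813e+08 Pa, K = 3.182e-03.
At the depth limit, V_lim = h_lim·A = 7.195e-06 · 6.187e-05 = 4.452e-10 m³.
Inverting, life L = V_lim·H/(K·W) = 4.452e-10 · 6.813e+08 / (3.182e-03 · 4.000) = 23.83 m.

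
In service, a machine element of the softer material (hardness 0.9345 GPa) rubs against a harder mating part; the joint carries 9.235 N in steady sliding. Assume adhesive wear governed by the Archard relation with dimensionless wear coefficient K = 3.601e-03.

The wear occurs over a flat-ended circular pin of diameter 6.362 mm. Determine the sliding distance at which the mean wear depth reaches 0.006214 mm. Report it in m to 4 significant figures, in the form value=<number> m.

The algebra maintains exact precision; printed values are rounded, and rounded once at the end to four significant digits.
Hardness H = 0.9345 GPa = 9.345e+08 Pa.
Pin diameter d = 6.362 mm = 0.006362 m. Contact area A = π·d²/4 = π·(0.006362 m)²/4 = 3.179e-05 m².
Depth limit h_lim = 0.006214 mm = 6.214e-06 m.
Restated in SI base units: W = 9.235 N, H = 9.345e+08 Pa, K = 3.601e-03.
Volume at the limit: V_lim = h_lim·A = 6.214e-06 · 3.179e-05 = 1.975e-10 m³.
Life L = V_lim·H/(K·W) = 1.975e-10 · 9.345e+08 / (3.601e-03 · 9.235) = 5.551 m.

value=5.551 m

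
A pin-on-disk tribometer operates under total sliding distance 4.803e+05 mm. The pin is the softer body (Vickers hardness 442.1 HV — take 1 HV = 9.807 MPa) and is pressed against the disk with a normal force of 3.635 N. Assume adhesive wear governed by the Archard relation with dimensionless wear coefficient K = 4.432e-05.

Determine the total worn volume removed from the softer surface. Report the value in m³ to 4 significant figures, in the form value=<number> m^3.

value=1.785e-11 m^3

Quoted intermediates are rounded; all working math runs at exact precision, and rounded just once, at 4 significant digits.
Convert: Sliding distance L = 4.803e+05 mm = 480.3 m.
Convert: Hardness H = 442.1 HV × 9.807 MPa/HV = 4336 MPa = 4.336e+09 Pa.
Working in SI base units: W = 3.635 N, H = 4.336e+09 Pa, K = 4.432e-05.
Archard relation: V = K·W·L/H = 4.432e-05 · 3.635 · 480.3 / 4.336e+09 = 1.785e-11 m³.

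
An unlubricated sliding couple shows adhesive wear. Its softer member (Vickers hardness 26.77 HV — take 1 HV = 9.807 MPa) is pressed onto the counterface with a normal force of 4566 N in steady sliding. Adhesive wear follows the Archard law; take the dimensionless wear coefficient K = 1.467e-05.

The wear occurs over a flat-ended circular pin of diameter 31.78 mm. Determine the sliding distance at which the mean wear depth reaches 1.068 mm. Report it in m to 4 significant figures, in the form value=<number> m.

value=3320 m

Each operation runs at exact precision. Printed values are rounded. Rounded just once to four significant figures.
Convert: Hardness H = 26.77 HV × 9.807 MPa/HV = 262.5 MPa = 2.625e+08 Pa.
Convert: Pin diameter d = 31.78 mm = 0.03178 m. Contact area A = π·d²/4 = π·(0.03178 m)²/4 = 7.932e-04 m².
Convert: Depth limit h_lim = 1.068 mm = 0.001068 m.
SI base units throughout: W = 4566 N, H = 2.625e+08 Pa, K = 1.467e-05.
At the depth limit, V_lim = h_lim·A = 0.001068 · 7.932e-04 = 8.472e-07 m³.
So the life L = V_lim·H/(K·W) = 8.472e-07 · 2.625e+08 / (1.467e-05 · 4566) = 3320 m.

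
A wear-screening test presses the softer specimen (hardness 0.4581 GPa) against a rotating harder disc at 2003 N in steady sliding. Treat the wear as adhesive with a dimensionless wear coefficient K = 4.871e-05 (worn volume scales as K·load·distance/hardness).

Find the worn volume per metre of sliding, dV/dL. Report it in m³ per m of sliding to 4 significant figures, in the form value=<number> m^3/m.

value=2.130e-10 m^3/m

Intermediates are displayed rounded — the algebra keeps full float precision, and rounded just once to 4 significant figures.
Hardness H = 0.4581 GPa = 4.581e+08 Pa.
Working in SI base units: W = 2003 N, H = 4.581e+08 Pa, K = 4.871e-05.
Rate of wear dV/dL = K·W/H: 4.871e-05 · 2003 / 4.581e+08 = 2.130e-10 m³/m.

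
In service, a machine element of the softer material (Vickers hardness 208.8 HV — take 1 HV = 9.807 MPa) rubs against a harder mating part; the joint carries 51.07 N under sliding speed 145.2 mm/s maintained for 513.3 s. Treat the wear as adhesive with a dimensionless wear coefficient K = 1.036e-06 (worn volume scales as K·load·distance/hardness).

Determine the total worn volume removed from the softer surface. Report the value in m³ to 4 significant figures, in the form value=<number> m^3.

value=1.926e-12 m^3

Intermediates are displayed rounded; each operation runs at full precision; one last rounding to 4 significant digits.
Sliding speed v = 145.2 mm/s = 0.1452 m/s. Total distance L = v·t = 0.1452 m/s × 513.3 s = 74.53 m.
Hardness H = 208.8 HV × 9.807 MPa/HV = 2048 MPa = 2.048e+09 Pa.
Collected in SI base units: W = 51.07 N, H = 2.048e+09 Pa, K = 1.036e-06.
The Archard volume V = K·W·L/H = 1.036e-06 · 51.07 · 74.53 / 2.048e+09 = 1.926e-12 m³.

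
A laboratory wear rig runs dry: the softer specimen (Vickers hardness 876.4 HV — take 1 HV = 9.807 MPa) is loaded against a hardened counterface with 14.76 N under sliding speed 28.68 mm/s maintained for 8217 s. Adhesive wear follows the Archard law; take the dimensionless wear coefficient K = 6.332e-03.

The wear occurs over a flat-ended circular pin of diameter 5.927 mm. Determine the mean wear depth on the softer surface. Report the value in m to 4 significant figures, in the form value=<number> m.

value=9.288e-05 m

Intermediate values are displayed rounded — the computation carries full float precision. Rounded just once to four significant figures.
Sliding speed v = 28.68 mm/s = 0.02868 m/s. Distance L = v·t = 0.02868 m/s × 8217 s = 235.7 m.
Hardness H = 876.4 HV × 9.807 MPa/HV = 8595 MPa = 8.595e+09 Pa.
Pin diameter d = 5.927 mm = 0.005927 m. Contact area A = π·d²/4 = π·(0.005927 m)²/4 = 2.759e-05 m².
Collected in SI base units: W = 14.76 N, H = 8.595e+09 Pa, K = 6.332e-03.
Apply Archard: V = K·W·L/H = 6.332e-03 · 14.76 · 235.7 / 8.595e+09 = 2.563e-09 m³.
Mean depth h = V/A = 2.563e-09 / 2.759e-05 = 9.288e-05 m.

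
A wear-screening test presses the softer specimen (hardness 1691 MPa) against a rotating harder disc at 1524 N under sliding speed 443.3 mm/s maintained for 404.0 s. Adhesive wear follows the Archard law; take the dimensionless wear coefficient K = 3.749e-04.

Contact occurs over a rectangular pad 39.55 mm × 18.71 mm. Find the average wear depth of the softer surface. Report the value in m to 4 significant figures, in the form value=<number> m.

value=8.177e-05 m

All arithmetic runs at full float precision — quoted intermediates are rounded; one final rounding to 4 significant digits.
Convert: Sliding speed v = 443.3 mm/s = 0.4433 m/s. Sliding distance L = v·t = 0.4433 m/s × 404.0 s = 179.1 m.
Convert: Hardness H = 1691 MPa = 1.691e+09 Pa.
Convert: Pad sides 39.55 mm × 18.71 mm = 0.03955 m × 0.01871 m. Contact area A = 0.03955 m × 0.01871 m = 7.400e-04 m².
Working in SI base units: W = 1524 N, H = 1.691e+09 Pa, K = 3.749e-04.
Volume removed: V = K·W·L/H = 3.749e-04 · 1524 · 179.1 / 1.691e+09 = 6.051e-08 m³.
Mean depth h = V/A = 6.051e-08 / 7.400e-04 = 8.177e-05 m.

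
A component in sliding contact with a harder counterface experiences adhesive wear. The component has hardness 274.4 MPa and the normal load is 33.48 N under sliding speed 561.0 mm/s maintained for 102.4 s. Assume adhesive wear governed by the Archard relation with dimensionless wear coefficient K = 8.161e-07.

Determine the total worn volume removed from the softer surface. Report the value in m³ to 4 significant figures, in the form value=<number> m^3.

The intermediates appear rounded. Each operation maintains full precision, and one final rounding: four significant digits.
Sliding speed v = 561.0 mm/s = 0.5610 m/s. Path length L = v·t = 0.5610 m/s × 102.4 s = 57.45 m.
Hardness H = 274.4 MPa = 2.744e+08 Pa.
Expressed in SI base units: W = 33.48 N, H = 2.744e+08 Pa, K = 8.161e-07.
The Archard volume V = K·W·L/H = 8.161e-07 · 33.48 · 57.45 / 2.744e+08 = 5.720e-12 m³.

value=5.720e-12 m^3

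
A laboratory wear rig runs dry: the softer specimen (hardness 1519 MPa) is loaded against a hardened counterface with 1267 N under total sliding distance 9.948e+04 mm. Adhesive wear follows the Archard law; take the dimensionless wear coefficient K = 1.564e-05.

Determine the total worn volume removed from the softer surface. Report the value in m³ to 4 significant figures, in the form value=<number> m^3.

value=1.298e-09 m^3

Intermediate values appear rounded, and each operation carries exact precision. Rounded once at the end: four significant figures.
Convert: Sliding distance L = 9.948e+04 mm = 99.48 m.
Convert: Hardness H = 1519 MPa = 1.519e+09 Pa.
SI base units throughout: W = 1267 N, H = 1.519e+09 Pa, K = 1.564e-05.
Wear volume V = K·W·L/H = 1.564e-05 · 1267 · 99.48 / 1.519e+09 = 1.298e-09 m³.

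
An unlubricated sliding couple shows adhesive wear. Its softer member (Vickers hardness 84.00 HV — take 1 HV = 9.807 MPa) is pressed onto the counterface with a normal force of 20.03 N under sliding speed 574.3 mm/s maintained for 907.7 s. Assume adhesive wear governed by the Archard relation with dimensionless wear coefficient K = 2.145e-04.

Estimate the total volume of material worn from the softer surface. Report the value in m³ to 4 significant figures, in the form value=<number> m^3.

value=2.719e-09 m^3

Intermediates are printed rounded, and the computation runs at exact precision. Rounded once at the end: 4 significant figures.
Convert: Sliding speed v = 574.3 mm/s = 0.5743 m/s. Distance covered L = v·t = 0.5743 m/s × 907.7 s = 521.3 m.
Convert: Hardness H = 84.00 HV × 9.807 MPa/HV = 823.8 MPa = 8.238e+08 Pa.
In SI base units, W = 20.03 N, H = 8.238e+08 Pa, K = 2.145e-04.
Wear volume V = K·W·L/H = 2.145e-04 · 20.03 · 521.3 / 8.238e+08 = 2.719e-09 m³.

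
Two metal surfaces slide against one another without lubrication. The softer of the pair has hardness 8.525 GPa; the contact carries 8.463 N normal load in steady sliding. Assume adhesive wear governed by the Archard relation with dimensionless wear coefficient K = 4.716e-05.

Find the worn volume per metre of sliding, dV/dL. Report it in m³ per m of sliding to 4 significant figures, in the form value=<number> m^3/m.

Intermediates appear rounded. All arithmetic holds full float precision. Rounded just once: four significant figures.
Hardness H = 8.525 GPa = 8.525e+09 Pa.
Working in SI base units: W = 8.463 N, H = 8.525e+09 Pa, K = 4.716e-05.
Wear rate dV/dL = K·W/H: 4.716e-05 · 8.463 / 8.525e+09 = 4.682e-14 m³/m.

value=4.682e-14 m^3/m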